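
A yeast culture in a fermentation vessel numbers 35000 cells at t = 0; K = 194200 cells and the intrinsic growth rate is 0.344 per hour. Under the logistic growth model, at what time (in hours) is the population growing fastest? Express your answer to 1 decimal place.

Logistic growth is fastest at N = K/2 = 97100.
A = (K − N₀)/N₀ = 4.5486. Set K/(1 + A·e^(−rt)) = K/2 → A·e^(−rt) = 1.
e^(−0.344t) = 1/4.5486 = 0.219849, so t = ln(4.5486)/0.344 = 1.5148/0.344 = 4.4035.

4.4 hours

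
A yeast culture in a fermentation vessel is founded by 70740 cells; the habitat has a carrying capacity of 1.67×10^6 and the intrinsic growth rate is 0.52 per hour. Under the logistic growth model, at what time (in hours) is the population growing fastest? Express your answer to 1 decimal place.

Logistic growth is fastest at N = K/2 = 835000.
A = (K − N₀)/N₀ = 22.608. Set K/(1 + A·e^(−rt)) = K/2 → A·e^(−rt) = 1.
e^(−0.52t) = 1/22.608 = 0.044233, so t = ln(22.608)/0.52 = 3.1183/0.52 = 5.9967.

6.0 hours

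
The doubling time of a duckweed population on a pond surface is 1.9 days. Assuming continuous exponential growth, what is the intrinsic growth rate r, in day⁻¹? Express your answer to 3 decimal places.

0.365 per day

r = ln(2)/t_d = 0.6931/1.9 = 0.36481.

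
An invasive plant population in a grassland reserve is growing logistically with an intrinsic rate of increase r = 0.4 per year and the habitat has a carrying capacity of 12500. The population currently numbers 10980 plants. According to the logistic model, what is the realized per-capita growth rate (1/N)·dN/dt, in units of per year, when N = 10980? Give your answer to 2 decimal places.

(1/N)·dN/dt = r(1 − N/K) = 0.4 × (1 − 10980/12500).
= 0.4 × 0.1216 = 0.04864.

0.05 per year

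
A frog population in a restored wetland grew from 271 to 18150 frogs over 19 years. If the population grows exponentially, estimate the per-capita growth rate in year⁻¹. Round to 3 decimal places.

From N(t) = N₀·e^(rt): e^(r·19) = 18150/271 = 66.974.
r·19 = ln(66.974) = 4.2043, so r = 4.2043/19 = 0.22128.

0.221 per year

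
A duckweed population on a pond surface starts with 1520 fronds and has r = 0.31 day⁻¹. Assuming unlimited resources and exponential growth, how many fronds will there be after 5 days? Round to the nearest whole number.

N(t) = N₀·e^(rt) = 1520 × e^(0.31×5) = 1520 × e^1.55.
e^1.55 ≈ 4.7115, so N ≈ 1520 × 4.7115 = 7161.43.

7161 fronds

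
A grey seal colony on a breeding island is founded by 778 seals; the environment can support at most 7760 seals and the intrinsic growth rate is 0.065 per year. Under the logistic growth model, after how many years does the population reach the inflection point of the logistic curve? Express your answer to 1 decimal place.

33.8 years

Logistic growth is fastest at N = K/2 = 3880.
A = (K − N₀)/N₀ = 8.9743. Set K/(1 + A·e^(−rt)) = K/2 → A·e^(−rt) = 1.
e^(−0.065t) = 1/8.9743 = 0.111429, so t = ln(8.9743)/0.065 = 2.1944/0.065 = 33.759.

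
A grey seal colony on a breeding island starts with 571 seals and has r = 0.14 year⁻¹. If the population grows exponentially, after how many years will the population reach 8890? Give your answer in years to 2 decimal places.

19.61 years

Set N₀·e^(rt) = 8890: e^(0.14·t) = 8890/571 = 15.569.
0.14·t = ln(15.569) = 2.7453, so t = 2.7453/0.14 = 19.609.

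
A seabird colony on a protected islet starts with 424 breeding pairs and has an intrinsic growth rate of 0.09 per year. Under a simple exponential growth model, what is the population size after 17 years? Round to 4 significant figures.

1958 breeding pairs

N(t) = N₀·e^(rt) = 424 × e^(0.09×17) = 424 × e^1.53.
e^1.53 ≈ 4.6182, so N ≈ 424 × 4.6182 = 1958.11.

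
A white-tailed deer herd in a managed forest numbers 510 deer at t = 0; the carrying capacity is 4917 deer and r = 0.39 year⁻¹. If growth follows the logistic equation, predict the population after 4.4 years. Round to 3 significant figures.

1930 deer

A = (K − N₀)/N₀ = (4917 − 510)/510 = 8.6412.
N(t) = K/(1 + A·e^(−rt)) = 4917/(1 + 8.6412×e^(−0.39×4.4)).
e^(−1.716) = 0.17978; denominator = 1 + 8.6412×0.17978 = 2.5535.
N = 4917/2.5535 = 1925.56.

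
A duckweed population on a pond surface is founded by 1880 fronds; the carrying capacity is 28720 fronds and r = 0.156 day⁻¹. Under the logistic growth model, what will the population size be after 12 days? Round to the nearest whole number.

A = (K − N₀)/N₀ = (28720 − 1880)/1880 = 14.277.
N(t) = K/(1 + A·e^(−rt)) = 28720/(1 + 14.277×e^(−0.156×12)).
e^(−1.872) = 0.15382; denominator = 1 + 14.277×0.15382 = 3.196.
N = 28720/3.196 = 8986.33.

8986 fronds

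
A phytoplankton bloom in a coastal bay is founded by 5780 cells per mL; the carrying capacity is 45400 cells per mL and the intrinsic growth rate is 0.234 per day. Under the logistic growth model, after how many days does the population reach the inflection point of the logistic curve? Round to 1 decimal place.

Logistic growth is fastest at N = K/2 = 22700.
A = (K − N₀)/N₀ = 6.8547. Set K/(1 + A·e^(−rt)) = K/2 → A·e^(−rt) = 1.
e^(−0.234t) = 1/6.8547 = 0.145886, so t = ln(6.8547)/0.234 = 1.9249/0.234 = 8.2262.

8.2 days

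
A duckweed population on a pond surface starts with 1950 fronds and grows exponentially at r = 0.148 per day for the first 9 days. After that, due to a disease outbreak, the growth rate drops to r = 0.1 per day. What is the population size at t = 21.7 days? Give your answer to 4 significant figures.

26310 fronds

Phase 1: N(9) = 1950·e^(0.148×9) = 1950·e^1.332 = 7387.8.
Phase 2 runs for 21.7 − 9 = 12.7 days at r = 0.1.
N(21.7) = 7387.8·e^(0.1×12.7) = 7387.8·e^1.27 = 26306.9.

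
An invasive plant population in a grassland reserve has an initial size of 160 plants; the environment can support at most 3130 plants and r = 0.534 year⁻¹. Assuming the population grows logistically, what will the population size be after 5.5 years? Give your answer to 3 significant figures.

1580 plants

A = (K − N₀)/N₀ = (3130 − 160)/160 = 18.562.
N(t) = K/(1 + A·e^(−rt)) = 3130/(1 + 18.562×e^(−0.534×5.5)).
e^(−2.937) = 0.053025; denominator = 1 + 18.562×0.053025 = 1.9843.
N = 3130/1.9843 = 1577.41.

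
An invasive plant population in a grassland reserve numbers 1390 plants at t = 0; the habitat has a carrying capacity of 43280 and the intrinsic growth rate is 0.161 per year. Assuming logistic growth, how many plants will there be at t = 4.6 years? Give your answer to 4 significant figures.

2816 plants

A = (K − N₀)/N₀ = (43280 − 1390)/1390 = 30.137.
N(t) = K/(1 + A·e^(−rt)) = 43280/(1 + 30.137×e^(−0.161×4.6)).
e^(−0.7406) = 0.47683; denominator = 1 + 30.137×0.47683 = 15.37.
N = 43280/15.37 = 2815.87.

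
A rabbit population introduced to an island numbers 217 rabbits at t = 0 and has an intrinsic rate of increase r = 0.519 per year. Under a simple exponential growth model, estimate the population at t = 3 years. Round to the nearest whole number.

N(t) = N₀·e^(rt) = 217 × e^(0.519×3) = 217 × e^1.557.
e^1.557 ≈ 4.7446, so N ≈ 217 × 4.7446 = 1029.57.

1030 rabbits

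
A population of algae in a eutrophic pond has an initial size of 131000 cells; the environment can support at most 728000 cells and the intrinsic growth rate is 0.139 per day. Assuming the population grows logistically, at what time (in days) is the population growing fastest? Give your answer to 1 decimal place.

Logistic growth is fastest at N = K/2 = 364000.
A = (K − N₀)/N₀ = 4.5573. Set K/(1 + A·e^(−rt)) = K/2 → A·e^(−rt) = 1.
e^(−0.139t) = 1/4.5573 = 0.21943, so t = ln(4.5573)/0.139 = 1.5167/0.139 = 10.912.

10.9 days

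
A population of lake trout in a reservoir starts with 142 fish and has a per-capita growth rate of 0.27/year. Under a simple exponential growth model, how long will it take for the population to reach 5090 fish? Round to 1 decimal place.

Set N₀·e^(rt) = 5090: e^(0.27·t) = 5090/142 = 35.845.
0.27·t = ln(35.845) = 3.5792, so t = 3.5792/0.27 = 13.256.

13.3 years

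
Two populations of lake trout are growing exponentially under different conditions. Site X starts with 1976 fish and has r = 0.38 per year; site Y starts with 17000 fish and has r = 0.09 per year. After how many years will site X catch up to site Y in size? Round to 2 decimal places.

7.42 years

Set 1976·e^(0.38t) = 17000·e^(0.09t).
e^((0.38 − 0.09)t) = 17000/1976 → e^(0.29·t) = 8.6032.
0.29·t = ln(8.6032) = 2.1521, so t = 2.1521/0.29 = 7.4212.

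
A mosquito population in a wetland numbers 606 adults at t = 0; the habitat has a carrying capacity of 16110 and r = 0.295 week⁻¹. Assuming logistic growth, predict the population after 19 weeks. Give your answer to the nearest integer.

A = (K − N₀)/N₀ = (16110 − 606)/606 = 25.584.
N(t) = K/(1 + A·e^(−rt)) = 16110/(1 + 25.584×e^(−0.295×19)).
e^(−5.605) = 0.0036794; denominator = 1 + 25.584×0.0036794 = 1.0941.
N = 16110/1.0941 = 14724.

14724 adults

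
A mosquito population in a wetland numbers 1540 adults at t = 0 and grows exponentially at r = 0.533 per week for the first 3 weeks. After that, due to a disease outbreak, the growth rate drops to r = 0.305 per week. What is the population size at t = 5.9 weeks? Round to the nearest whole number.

18454 adults

Phase 1: N(3) = 1540·e^(0.533×3) = 1540·e^1.599 = 7620.05.
Phase 2 runs for 5.9 − 3 = 2.9 weeks at r = 0.305.
N(5.9) = 7620.05·e^(0.305×2.9) = 7620.05·e^0.8845 = 18454.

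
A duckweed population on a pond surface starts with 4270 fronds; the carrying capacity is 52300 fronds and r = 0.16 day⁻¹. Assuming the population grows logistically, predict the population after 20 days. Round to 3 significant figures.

A = (K − N₀)/N₀ = (52300 − 4270)/4270 = 11.248.
N(t) = K/(1 + A·e^(−rt)) = 52300/(1 + 11.248×e^(−0.16×20)).
e^(−3.2) = 0.040762; denominator = 1 + 11.248×0.040762 = 1.4585.
N = 52300/1.4585 = 35858.7.

35900 fronds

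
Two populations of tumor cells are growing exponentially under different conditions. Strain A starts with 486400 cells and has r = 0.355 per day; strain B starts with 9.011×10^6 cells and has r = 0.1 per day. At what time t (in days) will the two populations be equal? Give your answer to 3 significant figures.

Set 486400·e^(0.355t) = 9.011×10^6·e^(0.1t).
e^((0.355 − 0.1)t) = 9.011×10^6/486400 → e^(0.255·t) = 18.526.
0.255·t = ln(18.526) = 2.9192, so t = 2.9192/0.255 = 11.448.

11.4 days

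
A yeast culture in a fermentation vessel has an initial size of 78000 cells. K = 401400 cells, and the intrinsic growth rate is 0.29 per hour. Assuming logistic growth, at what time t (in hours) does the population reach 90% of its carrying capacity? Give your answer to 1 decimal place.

12.5 hours

A = (K − N₀)/N₀ = (401400 − 78000)/78000 = 4.1462.
Solve 401400/(1 + 4.1462·e^(−0.29t)) = 361260: 1 + 4.1462·e^(−0.29t) = 1.1111, so e^(−0.29t) = 0.0267986.
−0.29·t = ln(0.0267986) = -3.6194, so t = 3.6194/0.29 = 12.481.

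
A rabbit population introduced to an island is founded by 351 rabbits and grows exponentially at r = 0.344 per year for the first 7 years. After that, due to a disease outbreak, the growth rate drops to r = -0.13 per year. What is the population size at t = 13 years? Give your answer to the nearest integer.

Phase 1: N(7) = 351·e^(0.344×7) = 351·e^2.408 = 3900.21.
Phase 2 runs for 13 − 7 = 6 years at r = -0.13.
N(13) = 3900.21·e^(-0.13×6) = 3900.21·e^-0.78 = 1787.88.

1788 rabbits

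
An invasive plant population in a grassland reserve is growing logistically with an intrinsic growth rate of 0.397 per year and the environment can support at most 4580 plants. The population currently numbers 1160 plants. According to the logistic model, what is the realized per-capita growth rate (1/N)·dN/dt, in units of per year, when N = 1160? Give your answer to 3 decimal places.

(1/N)·dN/dt = r(1 − N/K) = 0.397 × (1 − 1160/4580).
= 0.397 × 0.74672 = 0.29645.

0.296 per year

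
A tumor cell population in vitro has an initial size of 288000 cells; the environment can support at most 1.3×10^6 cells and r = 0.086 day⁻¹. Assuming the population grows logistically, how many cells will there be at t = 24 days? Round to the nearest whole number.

898988 cells

A = (K − N₀)/N₀ = (1.3×10^6 − 288000)/288000 = 3.5139.
N(t) = K/(1 + A·e^(−rt)) = 1.3×10^6/(1 + 3.5139×e^(−0.086×24)).
e^(−2.064) = 0.12695; denominator = 1 + 3.5139×0.12695 = 1.4461.
N = 1.3×10^6/1.4461 = 898988.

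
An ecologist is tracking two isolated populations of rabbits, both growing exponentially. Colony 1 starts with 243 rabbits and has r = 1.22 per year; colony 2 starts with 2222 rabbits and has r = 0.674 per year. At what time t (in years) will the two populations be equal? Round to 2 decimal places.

Set 243·e^(1.22t) = 2222·e^(0.674t).
e^((1.22 − 0.674)t) = 2222/243 → e^(0.546·t) = 9.144.
0.546·t = ln(9.144) = 2.2131, so t = 2.2131/0.546 = 4.0533.

4.05 years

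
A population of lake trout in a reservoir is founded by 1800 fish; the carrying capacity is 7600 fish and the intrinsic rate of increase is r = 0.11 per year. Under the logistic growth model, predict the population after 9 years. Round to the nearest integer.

A = (K − N₀)/N₀ = (7600 − 1800)/1800 = 3.2222.
N(t) = K/(1 + A·e^(−rt)) = 7600/(1 + 3.2222×e^(−0.11×9)).
e^(−0.99) = 0.37158; denominator = 1 + 3.2222×0.37158 = 2.1973.
N = 7600/2.1973 = 3458.79.

3459 fish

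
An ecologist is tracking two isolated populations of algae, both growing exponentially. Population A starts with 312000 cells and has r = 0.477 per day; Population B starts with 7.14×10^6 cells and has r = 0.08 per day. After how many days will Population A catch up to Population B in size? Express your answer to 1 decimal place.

Set 312000·e^(0.477t) = 7.14×10^6·e^(0.08t).
e^((0.477 − 0.08)t) = 7.14×10^6/312000 → e^(0.397·t) = 22.885.
0.397·t = ln(22.885) = 3.1305, so t = 3.1305/0.397 = 7.8853.

7.9 days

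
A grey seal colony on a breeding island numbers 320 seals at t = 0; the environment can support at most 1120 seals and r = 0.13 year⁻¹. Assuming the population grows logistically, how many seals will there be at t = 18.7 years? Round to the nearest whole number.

A = (K − N₀)/N₀ = (1120 − 320)/320 = 2.5.
N(t) = K/(1 + A·e^(−rt)) = 1120/(1 + 2.5×e^(−0.13×18.7)).
e^(−2.431) = 0.087949; denominator = 1 + 2.5×0.087949 = 1.2199.
N = 1120/1.2199 = 918.129.

918 seals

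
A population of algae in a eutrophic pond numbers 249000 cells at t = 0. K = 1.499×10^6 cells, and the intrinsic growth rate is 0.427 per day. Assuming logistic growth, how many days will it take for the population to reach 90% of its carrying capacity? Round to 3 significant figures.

A = (K − N₀)/N₀ = (1.499×10^6 − 249000)/249000 = 5.0201.
Solve 1.499×10^6/(1 + 5.0201·e^(−0.427t)) = 1.3491×10^6: 1 + 5.0201·e^(−0.427t) = 1.1111, so e^(−0.427t) = 0.0221333.
−0.427·t = ln(0.0221333) = -3.8107, so t = 3.8107/0.427 = 8.9243.

8.92 days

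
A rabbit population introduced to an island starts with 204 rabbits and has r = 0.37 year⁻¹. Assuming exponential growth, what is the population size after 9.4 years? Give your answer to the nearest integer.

6609 rabbits

N(t) = N₀·e^(rt) = 204 × e^(0.37×9.4) = 204 × e^3.478.
e^3.478 ≈ 32.395, so N ≈ 204 × 32.395 = 6608.55.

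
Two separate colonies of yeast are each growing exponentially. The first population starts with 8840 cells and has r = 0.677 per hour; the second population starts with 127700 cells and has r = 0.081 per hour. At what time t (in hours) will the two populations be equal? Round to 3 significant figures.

Set 8840·e^(0.677t) = 127700·e^(0.081t).
e^((0.677 − 0.081)t) = 127700/8840 → e^(0.596·t) = 14.446.
0.596·t = ln(14.446) = 2.6704, so t = 2.6704/0.596 = 4.4805.

4.48 hours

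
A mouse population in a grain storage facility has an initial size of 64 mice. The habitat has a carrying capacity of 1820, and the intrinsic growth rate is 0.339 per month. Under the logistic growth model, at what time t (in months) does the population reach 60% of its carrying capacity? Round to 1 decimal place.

A = (K − N₀)/N₀ = (1820 − 64)/64 = 27.438.
Solve 1820/(1 + 27.438·e^(−0.339t)) = 1092: 1 + 27.438·e^(−0.339t) = 1.6667, so e^(−0.339t) = 0.0242976.
−0.339·t = ln(0.0242976) = -3.7174, so t = 3.7174/0.339 = 10.966.

11.0 months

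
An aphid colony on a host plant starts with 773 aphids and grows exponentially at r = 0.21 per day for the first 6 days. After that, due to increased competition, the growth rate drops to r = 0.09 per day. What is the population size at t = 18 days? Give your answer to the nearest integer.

8025 aphids

Phase 1: N(6) = 773·e^(0.21×6) = 773·e^1.26 = 2725.15.
Phase 2 runs for 18 − 6 = 12 days at r = 0.09.
N(18) = 2725.15·e^(0.09×12) = 2725.15·e^1.08 = 8024.7.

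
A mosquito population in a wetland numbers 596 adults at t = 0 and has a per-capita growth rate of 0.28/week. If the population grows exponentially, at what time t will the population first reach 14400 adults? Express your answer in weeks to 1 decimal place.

11.4 weeks

Set N₀·e^(rt) = 14400: e^(0.28·t) = 14400/596 = 24.161.
0.28·t = ln(24.161) = 3.1847, so t = 3.1847/0.28 = 11.374.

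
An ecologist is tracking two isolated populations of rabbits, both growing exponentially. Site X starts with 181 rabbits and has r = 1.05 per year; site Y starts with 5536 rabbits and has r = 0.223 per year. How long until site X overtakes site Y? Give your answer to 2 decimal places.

Set 181·e^(1.05t) = 5536·e^(0.223t).
e^((1.05 − 0.223)t) = 5536/181 → e^(0.827·t) = 30.586.
0.827·t = ln(30.586) = 3.4205, so t = 3.4205/0.827 = 4.1361.

4.14 years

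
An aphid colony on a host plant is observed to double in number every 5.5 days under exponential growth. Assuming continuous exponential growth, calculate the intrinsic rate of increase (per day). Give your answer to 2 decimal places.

0.13 per day

r = ln(2)/t_d = 0.6931/5.5 = 0.12603.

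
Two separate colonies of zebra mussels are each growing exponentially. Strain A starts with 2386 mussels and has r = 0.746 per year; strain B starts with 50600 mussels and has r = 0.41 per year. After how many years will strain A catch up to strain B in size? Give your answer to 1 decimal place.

9.1 years

Set 2386·e^(0.746t) = 50600·e^(0.41t).
e^((0.746 − 0.41)t) = 50600/2386 → e^(0.336·t) = 21.207.
0.336·t = ln(21.207) = 3.0543, so t = 3.0543/0.336 = 9.0903.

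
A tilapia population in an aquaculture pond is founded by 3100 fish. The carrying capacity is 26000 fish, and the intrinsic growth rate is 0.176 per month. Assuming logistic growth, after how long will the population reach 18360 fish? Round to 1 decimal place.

A = (K − N₀)/N₀ = (26000 − 3100)/3100 = 7.3871.
Solve 26000/(1 + 7.3871·e^(−0.176t)) = 18360: 1 + 7.3871·e^(−0.176t) = 1.4161, so e^(−0.176t) = 0.0563309.
−0.176·t = ln(0.0563309) = -2.8765, so t = 2.8765/0.176 = 16.344.

16.3 months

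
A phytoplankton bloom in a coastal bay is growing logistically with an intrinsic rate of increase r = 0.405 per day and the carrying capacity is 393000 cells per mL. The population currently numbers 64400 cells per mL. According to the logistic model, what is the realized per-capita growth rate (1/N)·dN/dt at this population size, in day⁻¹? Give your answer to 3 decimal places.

(1/N)·dN/dt = r(1 − N/K) = 0.405 × (1 − 64400/393000).
= 0.405 × 0.83613 = 0.33863.

0.339 per day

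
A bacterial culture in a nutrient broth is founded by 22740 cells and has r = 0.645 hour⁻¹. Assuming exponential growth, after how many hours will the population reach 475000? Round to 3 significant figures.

Set N₀·e^(rt) = 475000: e^(0.645·t) = 475000/22740 = 20.888.
0.645·t = ln(20.888) = 3.0392, so t = 3.0392/0.645 = 4.7119.

4.71 hours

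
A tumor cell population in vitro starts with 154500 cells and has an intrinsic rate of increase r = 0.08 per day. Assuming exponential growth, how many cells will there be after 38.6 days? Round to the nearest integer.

N(t) = N₀·e^(rt) = 154500 × e^(0.08×38.6) = 154500 × e^3.088.
e^3.088 ≈ 21.933, so N ≈ 154500 × 21.933 = 3.388674×10^6.

3388674 cells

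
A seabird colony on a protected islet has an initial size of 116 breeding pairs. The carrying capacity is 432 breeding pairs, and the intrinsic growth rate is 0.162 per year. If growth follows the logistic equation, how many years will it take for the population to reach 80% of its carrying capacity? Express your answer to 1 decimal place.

14.7 years

A = (K − N₀)/N₀ = (432 − 116)/116 = 2.7241.
Solve 432/(1 + 2.7241·e^(−0.162t)) = 345.6: 1 + 2.7241·e^(−0.162t) = 1.25, so e^(−0.162t) = 0.0917722.
−0.162·t = ln(0.0917722) = -2.3884, so t = 2.3884/0.162 = 14.743.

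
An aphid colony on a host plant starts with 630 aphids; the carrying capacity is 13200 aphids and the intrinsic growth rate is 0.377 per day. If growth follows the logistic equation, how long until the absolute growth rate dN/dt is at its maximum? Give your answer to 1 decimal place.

7.9 days

Logistic growth is fastest at N = K/2 = 6600.
A = (K − N₀)/N₀ = 19.952. Set K/(1 + A·e^(−rt)) = K/2 → A·e^(−rt) = 1.
e^(−0.377t) = 1/19.952 = 0.0501193, so t = ln(19.952)/0.377 = 2.9933/0.377 = 7.9399.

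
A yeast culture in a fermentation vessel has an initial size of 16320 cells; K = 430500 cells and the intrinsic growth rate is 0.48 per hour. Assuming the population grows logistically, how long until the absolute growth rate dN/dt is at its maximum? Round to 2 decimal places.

Logistic growth is fastest at N = K/2 = 215250.
A = (K − N₀)/N₀ = 25.379. Set K/(1 + A·e^(−rt)) = K/2 → A·e^(−rt) = 1.
e^(−0.48t) = 1/25.379 = 0.0394032, so t = ln(25.379)/0.48 = 3.2339/0.48 = 6.7373.

6.74 hours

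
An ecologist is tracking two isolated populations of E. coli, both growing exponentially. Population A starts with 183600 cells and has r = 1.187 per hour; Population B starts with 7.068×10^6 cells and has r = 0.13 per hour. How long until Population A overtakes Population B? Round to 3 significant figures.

Set 183600·e^(1.187t) = 7.068×10^6·e^(0.13t).
e^((1.187 − 0.13)t) = 7.068×10^6/183600 → e^(1.057·t) = 38.497.
1.057·t = ln(38.497) = 3.6506, so t = 3.6506/1.057 = 3.4537.

3.45 hours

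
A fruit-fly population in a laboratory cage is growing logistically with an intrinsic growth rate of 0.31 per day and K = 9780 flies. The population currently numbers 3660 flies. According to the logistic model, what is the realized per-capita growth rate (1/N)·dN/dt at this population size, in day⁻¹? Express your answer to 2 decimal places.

0.19 per day

(1/N)·dN/dt = r(1 − N/K) = 0.31 × (1 − 3660/9780).
= 0.31 × 0.62577 = 0.19399.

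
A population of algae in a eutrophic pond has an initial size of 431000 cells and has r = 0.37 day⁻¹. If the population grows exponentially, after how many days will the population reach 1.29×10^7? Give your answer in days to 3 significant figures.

Set N₀·e^(rt) = 1.29×10^7: e^(0.37·t) = 1.29×10^7/431000 = 29.93.
0.37·t = ln(29.93) = 3.3989, so t = 3.3989/0.37 = 9.1861.

9.19 days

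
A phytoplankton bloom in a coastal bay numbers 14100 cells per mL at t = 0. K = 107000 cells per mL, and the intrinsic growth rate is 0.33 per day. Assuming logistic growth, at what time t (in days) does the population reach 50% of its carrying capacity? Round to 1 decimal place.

5.7 days

A = (K − N₀)/N₀ = (107000 − 14100)/14100 = 6.5887.
Solve 107000/(1 + 6.5887·e^(−0.33t)) = 53500: 1 + 6.5887·e^(−0.33t) = 2, so e^(−0.33t) = 0.151776.
−0.33·t = ln(0.151776) = -1.8853, so t = 1.8853/0.33 = 5.7132.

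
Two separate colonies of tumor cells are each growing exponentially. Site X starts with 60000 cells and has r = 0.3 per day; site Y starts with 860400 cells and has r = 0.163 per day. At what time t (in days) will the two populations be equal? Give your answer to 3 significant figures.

19.4 days

Set 60000·e^(0.3t) = 860400·e^(0.163t).
e^((0.3 − 0.163)t) = 860400/60000 → e^(0.137·t) = 14.34.
0.137·t = ln(14.34) = 2.6631, so t = 2.6631/0.137 = 19.438.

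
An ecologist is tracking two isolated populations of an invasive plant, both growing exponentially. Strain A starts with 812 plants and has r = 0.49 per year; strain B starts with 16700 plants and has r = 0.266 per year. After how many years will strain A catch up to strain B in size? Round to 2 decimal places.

Set 812·e^(0.49t) = 16700·e^(0.266t).
e^((0.49 − 0.266)t) = 16700/812 → e^(0.224·t) = 20.567.
0.224·t = ln(20.567) = 3.0237, so t = 3.0237/0.224 = 13.498.

13.50 years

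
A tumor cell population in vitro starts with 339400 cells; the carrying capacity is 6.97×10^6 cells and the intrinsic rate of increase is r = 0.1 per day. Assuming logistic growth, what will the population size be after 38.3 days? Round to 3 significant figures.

A = (K − N₀)/N₀ = (6.97×10^6 − 339400)/339400 = 19.536.
N(t) = K/(1 + A·e^(−rt)) = 6.97×10^6/(1 + 19.536×e^(−0.1×38.3)).
e^(−3.83) = 0.02171; denominator = 1 + 19.536×0.02171 = 1.4241.
N = 6.97×10^6/1.4241 = 4.894236×10^6.

4890000 cells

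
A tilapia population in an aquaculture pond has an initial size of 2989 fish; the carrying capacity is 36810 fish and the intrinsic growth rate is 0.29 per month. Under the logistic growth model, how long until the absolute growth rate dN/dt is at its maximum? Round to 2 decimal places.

Logistic growth is fastest at N = K/2 = 18405.
A = (K − N₀)/N₀ = 11.315. Set K/(1 + A·e^(−rt)) = K/2 → A·e^(−rt) = 1.
e^(−0.29t) = 1/11.315 = 0.088377, so t = ln(11.315)/0.29 = 2.4261/0.29 = 8.366.

8.37 months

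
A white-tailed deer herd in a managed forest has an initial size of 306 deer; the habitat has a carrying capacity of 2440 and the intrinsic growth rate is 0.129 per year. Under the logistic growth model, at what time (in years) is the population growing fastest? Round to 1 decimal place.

Logistic growth is fastest at N = K/2 = 1220.
A = (K − N₀)/N₀ = 6.9739. Set K/(1 + A·e^(−rt)) = K/2 → A·e^(−rt) = 1.
e^(−0.129t) = 1/6.9739 = 0.143393, so t = ln(6.9739)/0.129 = 1.9422/0.129 = 15.056.

15.1 years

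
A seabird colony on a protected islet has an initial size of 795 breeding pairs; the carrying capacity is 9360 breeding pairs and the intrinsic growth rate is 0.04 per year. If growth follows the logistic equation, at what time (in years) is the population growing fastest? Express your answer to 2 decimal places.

Logistic growth is fastest at N = K/2 = 4680.
A = (K − N₀)/N₀ = 10.774. Set K/(1 + A·e^(−rt)) = K/2 → A·e^(−rt) = 1.
e^(−0.04t) = 1/10.774 = 0.0928196, so t = ln(10.774)/0.04 = 2.3771/0.04 = 59.427.

59.43 years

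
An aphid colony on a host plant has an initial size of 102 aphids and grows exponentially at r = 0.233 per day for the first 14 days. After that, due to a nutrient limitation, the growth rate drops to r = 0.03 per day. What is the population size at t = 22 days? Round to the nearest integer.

Phase 1: N(14) = 102·e^(0.233×14) = 102·e^3.262 = 2662.37.
Phase 2 runs for 22 − 14 = 8 days at r = 0.03.
N(22) = 2662.37·e^(0.03×8) = 2662.37·e^0.24 = 3384.54.

3385 aphids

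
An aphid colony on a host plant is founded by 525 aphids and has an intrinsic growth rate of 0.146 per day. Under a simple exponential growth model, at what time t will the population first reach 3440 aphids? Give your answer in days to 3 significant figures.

12.9 days

Set N₀·e^(rt) = 3440: e^(0.146·t) = 3440/525 = 6.5524.
0.146·t = ln(6.5524) = 1.8798, so t = 1.8798/0.146 = 12.876.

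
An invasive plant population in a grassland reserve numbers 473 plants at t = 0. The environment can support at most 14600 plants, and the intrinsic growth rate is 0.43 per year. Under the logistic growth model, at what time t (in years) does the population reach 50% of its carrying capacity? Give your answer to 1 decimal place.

A = (K − N₀)/N₀ = (14600 − 473)/473 = 29.867.
Solve 14600/(1 + 29.867·e^(−0.43t)) = 7300: 1 + 29.867·e^(−0.43t) = 2, so e^(−0.43t) = 0.033482.
−0.43·t = ln(0.033482) = -3.3967, so t = 3.3967/0.43 = 7.8994.

7.9 years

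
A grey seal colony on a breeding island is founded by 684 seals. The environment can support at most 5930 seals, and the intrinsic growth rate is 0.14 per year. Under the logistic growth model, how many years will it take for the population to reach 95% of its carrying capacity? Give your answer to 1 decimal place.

A = (K − N₀)/N₀ = (5930 − 684)/684 = 7.6696.
Solve 5930/(1 + 7.6696·e^(−0.14t)) = 5633.5: 1 + 7.6696·e^(−0.14t) = 1.0526, so e^(−0.14t) = 0.00686237.
−0.14·t = ln(0.00686237) = -4.9817, so t = 4.9817/0.14 = 35.584.

35.6 years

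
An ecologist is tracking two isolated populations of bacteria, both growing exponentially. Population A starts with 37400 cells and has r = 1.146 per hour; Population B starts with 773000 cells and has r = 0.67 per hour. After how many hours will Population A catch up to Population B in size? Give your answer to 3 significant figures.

Set 37400·e^(1.146t) = 773000·e^(0.67t).
e^((1.146 − 0.67)t) = 773000/37400 → e^(0.476·t) = 20.668.
0.476·t = ln(20.668) = 3.0286, so t = 3.0286/0.476 = 6.3626.

6.36 hours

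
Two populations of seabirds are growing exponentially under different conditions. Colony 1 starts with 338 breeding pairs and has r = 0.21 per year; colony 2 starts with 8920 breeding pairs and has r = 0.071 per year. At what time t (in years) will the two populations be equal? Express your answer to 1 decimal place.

Set 338·e^(0.21t) = 8920·e^(0.071t).
e^((0.21 − 0.071)t) = 8920/338 → e^(0.139·t) = 26.391.
0.139·t = ln(26.391) = 3.273, so t = 3.273/0.139 = 23.547.

23.5 years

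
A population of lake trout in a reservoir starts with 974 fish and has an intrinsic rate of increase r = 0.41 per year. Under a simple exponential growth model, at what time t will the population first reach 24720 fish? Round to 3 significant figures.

7.89 years

Set N₀·e^(rt) = 24720: e^(0.41·t) = 24720/974 = 25.38.
0.41·t = ln(25.38) = 3.234, so t = 3.234/0.41 = 7.8877.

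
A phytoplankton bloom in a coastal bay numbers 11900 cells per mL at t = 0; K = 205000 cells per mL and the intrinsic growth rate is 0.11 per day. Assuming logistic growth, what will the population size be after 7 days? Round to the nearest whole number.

24080 cells per mL

A = (K − N₀)/N₀ = (205000 − 11900)/11900 = 16.227.
N(t) = K/(1 + A·e^(−rt)) = 205000/(1 + 16.227×e^(−0.11×7)).
e^(−0.77) = 0.46301; denominator = 1 + 16.227×0.46301 = 8.5133.
N = 205000/8.5133 = 24080.1.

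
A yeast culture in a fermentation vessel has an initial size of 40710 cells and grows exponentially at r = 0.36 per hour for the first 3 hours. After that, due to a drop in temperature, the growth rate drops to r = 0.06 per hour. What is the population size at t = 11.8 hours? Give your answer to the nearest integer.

Phase 1: N(3) = 40710·e^(0.36×3) = 40710·e^1.08 = 119878.
Phase 2 runs for 11.8 − 3 = 8.8 hours at r = 0.06.
N(11.8) = 119878·e^(0.06×8.8) = 119878·e^0.528 = 203258.

203258 cells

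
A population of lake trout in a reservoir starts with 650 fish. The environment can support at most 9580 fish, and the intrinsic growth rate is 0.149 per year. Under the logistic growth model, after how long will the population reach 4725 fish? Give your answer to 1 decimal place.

17.4 years

A = (K − N₀)/N₀ = (9580 − 650)/650 = 13.738.
Solve 9580/(1 + 13.738·e^(−0.149t)) = 4725: 1 + 13.738·e^(−0.149t) = 2.0275, so e^(−0.149t) = 0.074791.
−0.149·t = ln(0.074791) = -2.5931, so t = 2.5931/0.149 = 17.403.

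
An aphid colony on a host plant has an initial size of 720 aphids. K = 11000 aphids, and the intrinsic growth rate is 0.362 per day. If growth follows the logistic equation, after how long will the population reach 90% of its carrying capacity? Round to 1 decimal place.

13.4 days

A = (K − N₀)/N₀ = (11000 − 720)/720 = 14.278.
Solve 11000/(1 + 14.278·e^(−0.362t)) = 9900: 1 + 14.278·e^(−0.362t) = 1.1111, so e^(−0.362t) = 0.0077821.
−0.362·t = ln(0.0077821) = -4.8559, so t = 4.8559/0.362 = 13.414.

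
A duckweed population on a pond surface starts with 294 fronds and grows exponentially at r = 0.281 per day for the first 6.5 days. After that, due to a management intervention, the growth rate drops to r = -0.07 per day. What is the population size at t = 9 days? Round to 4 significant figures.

Phase 1: N(6.5) = 294·e^(0.281×6.5) = 294·e^1.827 = 1826.36.
Phase 2 runs for 9 − 6.5 = 2.5 days at r = -0.07.
N(9) = 1826.36·e^(-0.07×2.5) = 1826.36·e^-0.175 = 1533.15.

1533 fronds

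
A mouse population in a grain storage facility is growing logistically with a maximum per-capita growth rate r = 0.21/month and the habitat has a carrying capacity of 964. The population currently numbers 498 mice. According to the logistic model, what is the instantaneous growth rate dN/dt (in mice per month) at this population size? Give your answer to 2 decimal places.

50.55 mice per month

dN/dt = rN(1 − N/K) = 0.21 × 498 × (1 − 498/964).
1 − 498/964 = 0.4834; dN/dt = 0.21 × 498 × 0.4834 = 50.554.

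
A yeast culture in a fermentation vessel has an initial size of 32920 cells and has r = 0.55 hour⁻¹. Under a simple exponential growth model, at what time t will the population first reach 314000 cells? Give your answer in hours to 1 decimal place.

Set N₀·e^(rt) = 314000: e^(0.55·t) = 314000/32920 = 9.5383.
0.55·t = ln(9.5383) = 2.2553, so t = 2.2553/0.55 = 4.1006.

4.1 hours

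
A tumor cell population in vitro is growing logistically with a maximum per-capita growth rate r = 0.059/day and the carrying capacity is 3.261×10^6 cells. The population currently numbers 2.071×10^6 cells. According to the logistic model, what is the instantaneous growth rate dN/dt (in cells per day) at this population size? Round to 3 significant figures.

dN/dt = rN(1 − N/K) = 0.059 × 2.071×10^6 × (1 − 2.071×10^6/3.261×10^6).
1 − 2.071×10^6/3.261×10^6 = 0.36492; dN/dt = 0.059 × 2.071×10^6 × 0.36492 = 44589.

44600 cells per day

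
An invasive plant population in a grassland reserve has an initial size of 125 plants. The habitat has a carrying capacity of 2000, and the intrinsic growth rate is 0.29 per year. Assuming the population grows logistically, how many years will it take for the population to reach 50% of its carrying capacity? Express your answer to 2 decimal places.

9.34 years

A = (K − N₀)/N₀ = (2000 − 125)/125 = 15.
Solve 2000/(1 + 15·e^(−0.29t)) = 1000: 1 + 15·e^(−0.29t) = 2, so e^(−0.29t) = 0.0666667.
−0.29·t = ln(0.0666667) = -2.7081, so t = 2.7081/0.29 = 9.3381.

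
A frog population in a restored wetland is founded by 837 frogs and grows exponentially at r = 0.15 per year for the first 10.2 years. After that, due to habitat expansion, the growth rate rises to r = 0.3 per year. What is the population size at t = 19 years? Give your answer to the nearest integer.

Phase 1: N(10.2) = 837·e^(0.15×10.2) = 837·e^1.53 = 3865.41.
Phase 2 runs for 19 − 10.2 = 8.8 years at r = 0.3.
N(19) = 3865.41·e^(0.3×8.8) = 3865.41·e^2.64 = 54166.8.

54167 frogs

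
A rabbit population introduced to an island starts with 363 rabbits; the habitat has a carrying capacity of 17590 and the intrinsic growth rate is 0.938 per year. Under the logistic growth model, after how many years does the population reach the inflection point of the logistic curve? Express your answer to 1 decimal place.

4.1 years

Logistic growth is fastest at N = K/2 = 8795.
A = (K − N₀)/N₀ = 47.457. Set K/(1 + A·e^(−rt)) = K/2 → A·e^(−rt) = 1.
e^(−0.938t) = 1/47.457 = 0.0210716, so t = ln(47.457)/0.938 = 3.8598/0.938 = 4.115.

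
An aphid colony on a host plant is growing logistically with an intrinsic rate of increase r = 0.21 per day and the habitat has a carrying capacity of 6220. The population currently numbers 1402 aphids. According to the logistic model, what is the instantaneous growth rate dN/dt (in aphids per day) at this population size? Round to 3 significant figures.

228 aphids per day

dN/dt = rN(1 − N/K) = 0.21 × 1402 × (1 − 1402/6220).
1 − 1402/6220 = 0.7746; dN/dt = 0.21 × 1402 × 0.7746 = 228.06.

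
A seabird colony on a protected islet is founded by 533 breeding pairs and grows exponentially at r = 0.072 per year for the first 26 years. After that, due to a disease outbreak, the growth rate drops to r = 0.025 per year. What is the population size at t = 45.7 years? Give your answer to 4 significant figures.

5670 breeding pairs

Phase 1: N(26) = 533·e^(0.072×26) = 533·e^1.872 = 3465.19.
Phase 2 runs for 45.7 − 26 = 19.7 years at r = 0.025.
N(45.7) = 3465.19·e^(0.025×19.7) = 3465.19·e^0.4925 = 5670.44.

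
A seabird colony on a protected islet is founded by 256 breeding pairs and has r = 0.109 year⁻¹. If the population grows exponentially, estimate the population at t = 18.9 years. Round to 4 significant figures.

N(t) = N₀·e^(rt) = 256 × e^(0.109×18.9) = 256 × e^2.06.
e^2.06 ≈ 7.8468, so N ≈ 256 × 7.8468 = 2008.77.

2009 breeding pairs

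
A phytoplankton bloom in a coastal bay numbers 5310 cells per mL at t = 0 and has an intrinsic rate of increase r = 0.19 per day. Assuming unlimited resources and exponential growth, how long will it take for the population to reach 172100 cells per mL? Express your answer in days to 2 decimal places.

18.31 days

Set N₀·e^(rt) = 172100: e^(0.19·t) = 172100/5310 = 32.411.
0.19·t = ln(32.411) = 3.4785, so t = 3.4785/0.19 = 18.308.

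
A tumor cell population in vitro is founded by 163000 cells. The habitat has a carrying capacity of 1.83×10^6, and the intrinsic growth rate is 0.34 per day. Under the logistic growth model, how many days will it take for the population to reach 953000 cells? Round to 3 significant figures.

7.08 days

A = (K − N₀)/N₀ = (1.83×10^6 − 163000)/163000 = 10.227.
Solve 1.83×10^6/(1 + 10.227·e^(−0.34t)) = 953000: 1 + 10.227·e^(−0.34t) = 1.9203, so e^(−0.34t) = 0.0899826.
−0.34·t = ln(0.0899826) = -2.4081, so t = 2.4081/0.34 = 7.0828.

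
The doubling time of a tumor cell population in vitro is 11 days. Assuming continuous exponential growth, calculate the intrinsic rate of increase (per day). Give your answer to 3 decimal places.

0.063 per day

r = ln(2)/t_d = 0.6931/11 = 0.063013.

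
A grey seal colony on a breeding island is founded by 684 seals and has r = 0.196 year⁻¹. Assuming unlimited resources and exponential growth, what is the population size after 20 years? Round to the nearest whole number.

N(t) = N₀·e^(rt) = 684 × e^(0.196×20) = 684 × e^3.92.
e^3.92 ≈ 50.4, so N ≈ 684 × 50.4 = 34473.9.

34474 seals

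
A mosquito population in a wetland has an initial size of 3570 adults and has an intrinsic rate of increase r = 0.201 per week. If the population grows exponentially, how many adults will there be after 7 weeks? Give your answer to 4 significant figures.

N(t) = N₀·e^(rt) = 3570 × e^(0.201×7) = 3570 × e^1.407.
e^1.407 ≈ 4.0837, so N ≈ 3570 × 4.0837 = 14578.8.

14580 adults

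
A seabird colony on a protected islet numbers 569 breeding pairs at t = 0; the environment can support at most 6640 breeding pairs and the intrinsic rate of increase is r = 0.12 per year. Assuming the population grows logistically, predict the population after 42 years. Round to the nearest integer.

A = (K − N₀)/N₀ = (6640 − 569)/569 = 10.67.
N(t) = K/(1 + A·e^(−rt)) = 6640/(1 + 10.67×e^(−0.12×42)).
e^(−5.04) = 0.0064737; denominator = 1 + 10.67×0.0064737 = 1.0691.
N = 6640/1.0691 = 6210.99.

6211 breeding pairs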